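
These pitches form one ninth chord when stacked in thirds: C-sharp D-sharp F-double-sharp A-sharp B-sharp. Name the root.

B-sharp

Stacking in thirds gives B-sharp – D-sharp – F-double-sharp – A-sharp – C-sharp, so B-sharp is the root — B-sharp minor seventh flat nine.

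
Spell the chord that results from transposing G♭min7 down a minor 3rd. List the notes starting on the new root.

Eb, Gb, Bb, Db

Gb down a minor 3rd → Eb. New chord: Eb minor seventh.
Eb — root
Gb — minor 3rd
Bb — perfect 5th
Db — minor 7th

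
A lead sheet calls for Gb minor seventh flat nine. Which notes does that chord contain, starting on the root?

G-flat  B-double-flat  D-flat  F-flat  A-double-flat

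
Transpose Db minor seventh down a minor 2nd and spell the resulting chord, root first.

C  E♭  G  B♭

Transposed root: D♭ → C (minor 2nd down). So we spell C minor seventh:
Root: C
Minor 3rd (3rd): E♭
Perfect 5th (5th): G
Minor 7th (7th): B♭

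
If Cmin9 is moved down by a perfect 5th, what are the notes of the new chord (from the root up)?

A perfect 5th down from C is F, so the new chord is F minor ninth.
- root: F
- minor 3rd: Ab
- perfect 5th: C
- minor 7th: Eb
- major 9th: G

F  Ab  C  Eb  G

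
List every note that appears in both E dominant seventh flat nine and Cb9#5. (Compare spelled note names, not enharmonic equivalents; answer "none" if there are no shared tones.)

none

E dominant seventh flat nine = E, G#, B, D, F.
Cb9#5 = Cb, Eb, G, Bbb, Db.
Shared: none.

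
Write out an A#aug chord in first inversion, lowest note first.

A#aug = A#–C##–E##; first inversion → third (C##) lowest.

C##, E##, A#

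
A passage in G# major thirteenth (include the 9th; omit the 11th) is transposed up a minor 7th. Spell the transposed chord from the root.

F#  A#  C#  E#  G#  D#

A minor 7th up from G# is F#, so the new chord is F# major thirteenth.
- root: F#
- major 3rd: A#
- perfect 5th: C#
- major 7th: E#
- major 9th: G#
- major 13th: D#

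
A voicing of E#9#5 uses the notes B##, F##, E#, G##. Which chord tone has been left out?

E#9#5 = E#, G##, B##, D#, F##. The voicing lacks the 7th (minor 7th), D#.

D#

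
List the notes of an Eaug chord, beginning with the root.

E – G# – B#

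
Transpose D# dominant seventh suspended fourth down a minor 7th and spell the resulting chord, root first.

Transposed root: D-sharp → E-sharp (minor 7th down). So we spell E-sharp dominant seventh suspended fourth:
- root: E-sharp
- perfect 4th: A-sharp
- perfect 5th: B-sharp
- minor 7th: D-sharp

E-sharp – A-sharp – B-sharp – D-sharp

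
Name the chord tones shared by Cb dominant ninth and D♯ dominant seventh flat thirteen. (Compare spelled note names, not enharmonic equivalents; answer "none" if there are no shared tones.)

Cb dominant ninth = Cb, Eb, Gb, Bbb, Db.
D♯ dominant seventh flat thirteen = D#, F##, A#, C#, B.
Shared: none.

none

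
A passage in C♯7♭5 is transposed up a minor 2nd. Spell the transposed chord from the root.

D, F#, Ab, C

A minor 2nd up from C# is D, so the new chord is D dominant seventh flat five.
Root: D
Major 3rd (3rd): F#
Diminished 5th (5th): Ab
Minor 7th (7th): C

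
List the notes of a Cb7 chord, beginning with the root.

C♭ E♭ G♭ B𝄫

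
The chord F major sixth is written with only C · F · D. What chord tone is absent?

A

F major sixth = F, A, C, D. The voicing lacks the 3rd (major 3rd), A.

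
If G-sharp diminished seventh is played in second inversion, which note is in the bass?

G-sharp diminished seventh in root position is G-sharp–B–D–F.
Second inversion places the fifth in the bass, which is D.

D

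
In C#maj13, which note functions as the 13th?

A#

Root of C#maj13 = C#. The 13th is a major 13th: C# up a major 13th → A#.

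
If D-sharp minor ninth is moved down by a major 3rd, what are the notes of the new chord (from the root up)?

Transposed root: D# → B (major 3rd down). So we spell B minor ninth:
B — root
D — minor 3rd
F# — perfect 5th
A — minor 7th
C# — major 9th

B, D, F#, A, C#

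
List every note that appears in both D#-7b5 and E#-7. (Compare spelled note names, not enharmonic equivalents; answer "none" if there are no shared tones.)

D#-7b5: D# F# A C#
E#-7: E# G# B# D#
Common to both → D#.

D#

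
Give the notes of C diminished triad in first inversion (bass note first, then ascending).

E-flat, G-flat, C

In root position, C diminished triad is C–E-flat–G-flat.
First inversion puts the third (E-flat) in the bass.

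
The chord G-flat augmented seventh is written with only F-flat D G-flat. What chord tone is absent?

B-flat

G-flat augmented seventh = G-flat, B-flat, D, F-flat. The voicing lacks the 3rd (major 3rd), B-flat.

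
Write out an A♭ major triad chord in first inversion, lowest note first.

C, E-flat, A-flat

A♭ major triad = A-flat–C–E-flat; first inversion → third (C) lowest.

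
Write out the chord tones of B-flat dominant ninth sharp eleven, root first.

B-flat D F A-flat C E

B-flat dominant ninth sharp eleven: dominant ninth sharp eleven on B-flat.
B-flat — root
D — major 3rd
F — perfect 5th
A-flat — minor 7th
C — major 9th
E — augmented 11th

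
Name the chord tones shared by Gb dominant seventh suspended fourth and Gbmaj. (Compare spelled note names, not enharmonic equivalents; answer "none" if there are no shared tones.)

Gb, Db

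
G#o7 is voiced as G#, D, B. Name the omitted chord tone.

The full G#o7 chord is G#, B, D, F.
Comparing with the voicing, the diminished 7th (7th) — F — is absent.

F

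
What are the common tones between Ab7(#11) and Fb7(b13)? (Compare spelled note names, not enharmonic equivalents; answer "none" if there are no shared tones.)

Ab7(#11): A♭ C E♭ G♭ D
Fb7(b13): F♭ A♭ C♭ E𝄫 D𝄫
Common to both → A♭.

A♭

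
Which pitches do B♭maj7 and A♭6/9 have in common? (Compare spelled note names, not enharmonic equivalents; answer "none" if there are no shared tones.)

B♭maj7 = Bb, D, F, A.
A♭6/9 = Ab, C, Eb, F, Bb.
Shared: Bb, F.

Bb, F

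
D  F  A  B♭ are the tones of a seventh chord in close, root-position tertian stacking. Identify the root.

B♭

Arranged so that each adjacent pair is a third by letter name: B♭ – D – F – A.
The bottom of that stack, B♭, is the root (this is B♭ major seventh).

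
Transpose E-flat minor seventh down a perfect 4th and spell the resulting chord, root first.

Eb down a perfect 4th → Bb. New chord: Bb minor seventh.
Root: Bb
Minor 3rd (3rd): Db
Perfect 5th (5th): F
Minor 7th (7th): Ab

Bb Db F Ab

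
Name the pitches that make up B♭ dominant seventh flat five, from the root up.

Root B-flat, quality dominant seventh flat five:
root → B-flat
3rd (major 3rd) → D
5th (diminished 5th) → F-flat
7th (minor 7th) → A-flat

B-flat  D  F-flat  A-flat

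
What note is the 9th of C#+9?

D♯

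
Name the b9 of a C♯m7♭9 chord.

D

C♯m7♭9 is built on C#; its 9th is a minor 9th above the root.
A second above C uses the letter D, and the minor 9th above C# is D.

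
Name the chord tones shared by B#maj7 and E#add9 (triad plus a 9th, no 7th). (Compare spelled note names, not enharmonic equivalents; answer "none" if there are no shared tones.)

B#maj7 = B#, D##, F##, A##.
E#add9 = E#, G##, B#, F##.
Shared: B#, F##.

B# F##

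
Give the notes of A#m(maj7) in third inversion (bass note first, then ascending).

G##, A#, C#, E#

A#m(maj7) = A#–C#–E#–G##; third inversion → seventh (G##) lowest.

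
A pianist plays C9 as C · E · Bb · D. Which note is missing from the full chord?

G

C9 = C, E, G, Bb, D. The voicing lacks the 5th (perfect 5th), G.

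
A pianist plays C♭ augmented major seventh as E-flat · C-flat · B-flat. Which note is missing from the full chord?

The full C♭ augmented major seventh chord is C-flat, E-flat, G, B-flat.
Comparing with the voicing, the augmented 5th (5th) — G — is absent.

G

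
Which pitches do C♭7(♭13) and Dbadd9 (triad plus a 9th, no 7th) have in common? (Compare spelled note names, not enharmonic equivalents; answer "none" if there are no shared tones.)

C♭7(♭13): Cb Eb Gb Bbb Abb
Dbadd9: Db F Ab Eb
Common to both → Eb.

Eb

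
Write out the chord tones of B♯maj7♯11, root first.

B♯, D𝄪, F𝄪, A𝄪, E𝄪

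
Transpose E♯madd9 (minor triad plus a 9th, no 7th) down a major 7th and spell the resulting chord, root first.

A major 7th down from E# is F#, so the new chord is F# minor added-ninth.
root → F#
3rd (minor 3rd) → A
5th (perfect 5th) → C#
9th (major 9th) → G#

F# A C# G#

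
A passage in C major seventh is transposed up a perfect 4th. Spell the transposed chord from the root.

F, A, C, E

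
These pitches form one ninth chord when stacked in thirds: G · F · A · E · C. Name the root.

F

Arranged so that each adjacent pair is a third by letter name: F – A – C – E – G.
The bottom of that stack, F, is the root (this is F major ninth).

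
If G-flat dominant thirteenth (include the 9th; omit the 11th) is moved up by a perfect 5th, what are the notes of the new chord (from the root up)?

Db – F – Ab – Cb – Eb – Bb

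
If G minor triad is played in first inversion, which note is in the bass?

G minor triad = G–B-flat–D. First inversion → third in the bass = B-flat.

B-flat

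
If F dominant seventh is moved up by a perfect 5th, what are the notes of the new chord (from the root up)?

Transposed root: F → C (perfect 5th up). So we spell C dominant seventh:
- root: C
- major 3rd: E
- perfect 5th: G
- minor 7th: B-flat

C, E, G, B-flat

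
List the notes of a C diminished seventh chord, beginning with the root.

C – Eb – Gb – Bbb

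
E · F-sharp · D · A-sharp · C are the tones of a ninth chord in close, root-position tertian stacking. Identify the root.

Arranged so that each adjacent pair is a third by letter name: D – F-sharp – A-sharp – C – E.
The bottom of that stack, D, is the root (this is D dominant ninth sharp five).

D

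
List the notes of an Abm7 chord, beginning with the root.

Ab, Cb, Eb, Gb

Abm7 is a minor seventh built on Ab.
Root: Ab
Minor 3rd (3rd): Cb
Perfect 5th (5th): Eb
Minor 7th (7th): Gb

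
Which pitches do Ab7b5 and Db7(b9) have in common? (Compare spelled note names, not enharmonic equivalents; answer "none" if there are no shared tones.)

Ab – Ebb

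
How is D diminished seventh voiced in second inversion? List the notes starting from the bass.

Ab  Cb  D  F

D diminished seventh = D–F–Ab–Cb; second inversion → fifth (Ab) lowest.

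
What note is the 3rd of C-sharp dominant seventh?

E-sharp

C-sharp dominant seventh is built on C-sharp; its 3rd is a major 3rd above the root.
A third above C uses the letter E, and the major 3rd above C-sharp is E-sharp.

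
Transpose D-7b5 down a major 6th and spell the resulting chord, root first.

F Ab Cb Eb

D down a major 6th → F. New chord: F half-diminished seventh.
Root: F
Minor 3rd (3rd): Ab
Diminished 5th (5th): Cb
Minor 7th (7th): Eb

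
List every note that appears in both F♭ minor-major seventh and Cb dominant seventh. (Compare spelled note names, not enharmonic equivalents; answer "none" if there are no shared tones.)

F♭ minor-major seventh = F-flat, A-double-flat, C-flat, E-flat.
Cb dominant seventh = C-flat, E-flat, G-flat, B-double-flat.
Shared: C-flat, E-flat.

C-flat – E-flat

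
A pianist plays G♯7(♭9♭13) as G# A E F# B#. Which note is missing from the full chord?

The full G♯7(♭9♭13) chord is G#, B#, D#, F#, A, E.
Comparing with the voicing, the perfect 5th (5th) — D# — is absent.

D#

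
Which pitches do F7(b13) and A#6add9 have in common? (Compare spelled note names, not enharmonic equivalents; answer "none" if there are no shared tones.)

none

F7(b13): F A C Eb Db
A#6add9: A# C## E# F## B#
Common to both → none.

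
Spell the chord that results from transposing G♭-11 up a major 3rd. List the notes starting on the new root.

Bb – Db – F – Ab – C – Eb

A major 3rd up from Gb is Bb, so the new chord is Bb minor eleventh.
- root: Bb
- minor 3rd: Db
- perfect 5th: F
- minor 7th: Ab
- major 9th: C
- perfect 11th: Eb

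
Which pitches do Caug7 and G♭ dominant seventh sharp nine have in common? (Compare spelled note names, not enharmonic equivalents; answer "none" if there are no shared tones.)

Bb

Caug7 = C, E, G#, Bb.
G♭ dominant seventh sharp nine = Gb, Bb, Db, Fb, A.
Shared: Bb.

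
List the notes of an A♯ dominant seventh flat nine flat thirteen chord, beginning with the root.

Root A#, quality dominant seventh flat nine flat thirteen:
Root: A#
Major 3rd (3rd): C##
Perfect 5th (5th): E#
Minor 7th (7th): G#
Minor 9th (9th): B
Minor 13th (13th): F#

A#  C##  E#  G#  B  F#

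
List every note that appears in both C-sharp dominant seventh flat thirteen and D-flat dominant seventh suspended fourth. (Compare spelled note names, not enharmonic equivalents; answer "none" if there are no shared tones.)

none

C-sharp dominant seventh flat thirteen = C-sharp, E-sharp, G-sharp, B, A.
D-flat dominant seventh suspended fourth = D-flat, G-flat, A-flat, C-flat.
Shared: none.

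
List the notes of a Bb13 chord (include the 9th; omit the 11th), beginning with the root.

Root Bb, quality dominant thirteenth:
Bb — root
D — major 3rd
F — perfect 5th
Ab — minor 7th
C — major 9th
G — major 13th

Bb D F Ab C G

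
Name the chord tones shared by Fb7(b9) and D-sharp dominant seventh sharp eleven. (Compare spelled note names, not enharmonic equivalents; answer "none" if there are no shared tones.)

none

Fb7(b9): F♭ A♭ C♭ E𝄫 G𝄫
D-sharp dominant seventh sharp eleven: D♯ F𝄪 A♯ C♯ G𝄪
Common to both → none.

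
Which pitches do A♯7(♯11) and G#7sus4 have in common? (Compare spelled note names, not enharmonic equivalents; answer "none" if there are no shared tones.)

G#

A♯7(♯11): A# C## E# G# D##
G#7sus4: G# C# D# F#
Common to both → G#.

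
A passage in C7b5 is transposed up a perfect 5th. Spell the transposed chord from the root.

A perfect 5th up from C is G, so the new chord is G dominant seventh flat five.
- root: G
- major 3rd: B
- diminished 5th: Db
- minor 7th: F

G B Db F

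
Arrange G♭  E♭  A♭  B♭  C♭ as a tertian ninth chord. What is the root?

A♭

Stacking in thirds gives A♭ – C♭ – E♭ – G♭ – B♭, so A♭ is the root — A♭ minor ninth.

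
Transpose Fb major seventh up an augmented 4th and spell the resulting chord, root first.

F-flat up an augmented 4th → B-flat. New chord: B-flat major seventh.
root → B-flat
3rd (major 3rd) → D
5th (perfect 5th) → F
7th (major 7th) → A

B-flat – D – F – A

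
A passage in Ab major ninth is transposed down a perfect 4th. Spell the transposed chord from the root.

Eb, G, Bb, D, F

A perfect 4th down from Ab is Eb, so the new chord is Eb major ninth.
Root: Eb
Major 3rd (3rd): G
Perfect 5th (5th): Bb
Major 7th (7th): D
Major 9th (9th): F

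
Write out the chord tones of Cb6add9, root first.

Root Cb, quality six-nine:
- root: Cb
- major 3rd: Eb
- perfect 5th: Gb
- major 6th: Ab
- major 9th: Db

Cb  Eb  Gb  Ab  Db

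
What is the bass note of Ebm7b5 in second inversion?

Bbb

Ebm7b5 in root position is Eb–Gb–Bbb–Db.
Second inversion places the fifth in the bass, which is Bbb.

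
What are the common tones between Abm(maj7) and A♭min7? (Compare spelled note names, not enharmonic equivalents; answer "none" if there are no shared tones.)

Ab Cb Eb

Abm(maj7): Ab Cb Eb G
A♭min7: Ab Cb Eb Gb
Common to both → Ab, Cb, Eb.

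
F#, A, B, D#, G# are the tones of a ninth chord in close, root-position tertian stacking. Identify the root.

G#

Stacking in thirds gives G# – B – D# – F# – A, so G# is the root — G# minor seventh flat nine.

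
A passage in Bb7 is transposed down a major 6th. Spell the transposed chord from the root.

Db, F, Ab, Cb

Transposed root: Bb → Db (major 6th down). So we spell Db dominant seventh:
Db — root
F — major 3rd
Ab — perfect 5th
Cb — minor 7th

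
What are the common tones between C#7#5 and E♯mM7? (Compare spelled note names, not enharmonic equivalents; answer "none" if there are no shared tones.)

E#

C#7#5 = C#, E#, G##, B.
E♯mM7 = E#, G#, B#, D##.
Shared: E#.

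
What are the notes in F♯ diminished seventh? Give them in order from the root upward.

F-sharp A C E-flat

F♯ diminished seventh is a diminished seventh built on F-sharp.
root → F-sharp
3rd (minor 3rd) → A
5th (diminished 5th) → C
7th (diminished 7th) → E-flat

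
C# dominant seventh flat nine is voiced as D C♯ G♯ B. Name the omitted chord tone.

E♯

The full C# dominant seventh flat nine chord is C♯, E♯, G♯, B, D.
Comparing with the voicing, the major 3rd (3rd) — E♯ — is absent.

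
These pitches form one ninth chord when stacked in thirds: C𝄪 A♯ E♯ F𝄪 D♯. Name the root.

D♯

Stacking in thirds gives D♯ – F𝄪 – A♯ – C𝄪 – E♯, so D♯ is the root — D♯ major ninth.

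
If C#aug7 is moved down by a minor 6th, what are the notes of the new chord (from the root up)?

E#, G##, B##, D#

A minor 6th down from C# is E#, so the new chord is E# augmented seventh.
root → E#
3rd (major 3rd) → G##
5th (augmented 5th) → B##
7th (minor 7th) → D#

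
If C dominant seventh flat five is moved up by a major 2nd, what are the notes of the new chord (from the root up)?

A major 2nd up from C is D, so the new chord is D dominant seventh flat five.
- root: D
- major 3rd: F#
- diminished 5th: Ab
- minor 7th: C

D F# Ab C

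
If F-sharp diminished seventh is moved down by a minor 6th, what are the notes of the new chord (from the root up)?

A minor 6th down from F# is A#, so the new chord is A# diminished seventh.
root → A#
3rd (minor 3rd) → C#
5th (diminished 5th) → E
7th (diminished 7th) → G

A#, C#, E, G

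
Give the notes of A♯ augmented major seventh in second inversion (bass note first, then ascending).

E-double-sharp  G-double-sharp  A-sharp  C-double-sharp

In root position, A♯ augmented major seventh is A-sharp–C-double-sharp–E-double-sharp–G-double-sharp.
Second inversion puts the fifth (E-double-sharp) in the bass.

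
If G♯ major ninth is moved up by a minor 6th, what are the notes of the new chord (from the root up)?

E  G-sharp  B  D-sharp  F-sharp

A minor 6th up from G-sharp is E, so the new chord is E major ninth.
root → E
3rd (major 3rd) → G-sharp
5th (perfect 5th) → B
7th (major 7th) → D-sharp
9th (major 9th) → F-sharp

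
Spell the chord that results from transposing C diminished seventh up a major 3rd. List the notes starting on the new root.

E, G, B-flat, D-flat

Transposed root: C → E (major 3rd up). So we spell E diminished seventh:
root → E
3rd (minor 3rd) → G
5th (diminished 5th) → B-flat
7th (diminished 7th) → D-flat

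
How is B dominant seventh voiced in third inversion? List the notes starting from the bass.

A, B, D♯, F♯

B dominant seventh = B–D♯–F♯–A; third inversion → seventh (A) lowest.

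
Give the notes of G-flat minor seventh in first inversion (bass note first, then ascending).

B-double-flat, D-flat, F-flat, G-flat

In root position, G-flat minor seventh is G-flat–B-double-flat–D-flat–F-flat.
First inversion puts the third (B-double-flat) in the bass.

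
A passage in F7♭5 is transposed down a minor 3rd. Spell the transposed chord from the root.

A minor 3rd down from F is D, so the new chord is D dominant seventh flat five.
D — root
F# — major 3rd
Ab — diminished 5th
C — minor 7th

D F# Ab C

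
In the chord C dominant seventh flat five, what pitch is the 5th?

Root of C dominant seventh flat five = C. The 5th is a diminished 5th: C up a diminished 5th → Gb.

Gb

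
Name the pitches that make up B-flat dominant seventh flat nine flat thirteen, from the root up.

B-flat dominant seventh flat nine flat thirteen: dominant seventh flat nine flat thirteen on Bb.
Root: Bb
Major 3rd (3rd): D
Perfect 5th (5th): F
Minor 7th (7th): Ab
Minor 9th (9th): Cb
Minor 13th (13th): Gb

Bb  D  F  Ab  Cb  Gb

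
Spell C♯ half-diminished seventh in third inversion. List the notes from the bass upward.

In root position, C♯ half-diminished seventh is C-sharp–E–G–B.
Third inversion puts the seventh (B) in the bass.

B, C-sharp, E, G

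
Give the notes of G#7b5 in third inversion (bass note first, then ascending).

F# – G# – B# – D

G#7b5 = G#–B#–D–F#; third inversion → seventh (F#) lowest.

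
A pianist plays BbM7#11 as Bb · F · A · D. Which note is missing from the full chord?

E

BbM7#11 = Bb, D, F, A, E. The voicing lacks the 11th (augmented 11th), E.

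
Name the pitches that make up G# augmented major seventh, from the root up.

G# augmented major seventh is an augmented major seventh built on G#.
Root: G#
Major 3rd (3rd): B#
Augmented 5th (5th): D##
Major 7th (7th): F##

G#, B#, D##, F##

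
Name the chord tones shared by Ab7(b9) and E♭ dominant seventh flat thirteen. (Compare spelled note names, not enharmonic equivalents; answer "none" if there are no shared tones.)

Eb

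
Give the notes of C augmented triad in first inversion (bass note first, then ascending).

C augmented triad = C–E–G#; first inversion → third (E) lowest.

E – G# – C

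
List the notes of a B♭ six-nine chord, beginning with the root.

Root Bb, quality six-nine:
Bb — root
D — major 3rd
F — perfect 5th
G — major 6th
C — major 9th

Bb, D, F, G, C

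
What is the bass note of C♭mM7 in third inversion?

C♭mM7 = Cb–Ebb–Gb–Bb. Third inversion → seventh in the bass = Bb.

Bb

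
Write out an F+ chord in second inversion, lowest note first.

C# – F – A

In root position, F+ is F–A–C#.
Second inversion puts the fifth (C#) in the bass.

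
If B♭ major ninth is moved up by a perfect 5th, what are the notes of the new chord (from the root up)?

F – A – C – E – G

A perfect 5th up from B-flat is F, so the new chord is F major ninth.
root → F
3rd (major 3rd) → A
5th (perfect 5th) → C
7th (major 7th) → E
9th (major 9th) → G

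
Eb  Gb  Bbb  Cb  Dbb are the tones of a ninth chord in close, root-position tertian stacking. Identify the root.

Cb

Arranged so that each adjacent pair is a third by letter name: Cb – Eb – Gb – Bbb – Dbb.
The bottom of that stack, Cb, is the root (this is Cb dominant seventh flat nine).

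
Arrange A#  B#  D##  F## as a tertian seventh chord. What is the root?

Arranged so that each adjacent pair is a third by letter name: B# – D## – F## – A#.
The bottom of that stack, B#, is the root (this is B# dominant seventh).

B#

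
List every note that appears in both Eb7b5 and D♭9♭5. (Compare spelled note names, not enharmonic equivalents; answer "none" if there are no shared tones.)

Eb7b5: E♭ G B𝄫 D♭
D♭9♭5: D♭ F A𝄫 C♭ E♭
Common to both → E♭, D♭.

E♭  D♭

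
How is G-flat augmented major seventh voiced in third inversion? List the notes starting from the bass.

G-flat augmented major seventh = G-flat–B-flat–D–F; third inversion → seventh (F) lowest.

F  G-flat  B-flat  D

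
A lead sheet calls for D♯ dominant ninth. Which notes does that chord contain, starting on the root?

D♯ dominant ninth is a dominant ninth built on D-sharp.
- root: D-sharp
- major 3rd: F-double-sharp
- perfect 5th: A-sharp
- minor 7th: C-sharp
- major 9th: E-sharp

D-sharp – F-double-sharp – A-sharp – C-sharp – E-sharp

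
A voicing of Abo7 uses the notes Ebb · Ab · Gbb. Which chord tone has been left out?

Cb

The full Abo7 chord is Ab, Cb, Ebb, Gbb.
Comparing with the voicing, the minor 3rd (3rd) — Cb — is absent.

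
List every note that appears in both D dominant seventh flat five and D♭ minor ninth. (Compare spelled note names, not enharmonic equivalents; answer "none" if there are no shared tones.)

A-flat

D dominant seventh flat five: D F-sharp A-flat C
D♭ minor ninth: D-flat F-flat A-flat C-flat E-flat
Common to both → A-flat.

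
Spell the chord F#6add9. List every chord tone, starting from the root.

F# A# C# D# G#

F#6add9 is a six-nine built on F#.
Root: F#
Major 3rd (3rd): A#
Perfect 5th (5th): C#
Major 6th (6th): D#
Major 9th (9th): G#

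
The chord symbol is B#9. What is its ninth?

B#9 is built on B#; its 9th is a major 9th above the root.
A second above B uses the letter C, and the major 9th above B# is C##.

C##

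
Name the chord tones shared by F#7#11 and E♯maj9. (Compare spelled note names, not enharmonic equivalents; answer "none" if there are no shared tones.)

B#

F#7#11: F# A# C# E B#
E♯maj9: E# G## B# D## F##
Common to both → B#.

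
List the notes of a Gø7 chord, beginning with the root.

Gø7 is a half-diminished seventh built on G.
- root: G
- minor 3rd: Bb
- diminished 5th: Db
- minor 7th: F

G  Bb  Db  F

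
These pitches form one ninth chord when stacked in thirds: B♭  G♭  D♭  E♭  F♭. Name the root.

Arranged so that each adjacent pair is a third by letter name: E♭ – G♭ – B♭ – D♭ – F♭.
The bottom of that stack, E♭, is the root (this is E♭ minor seventh flat nine).

E♭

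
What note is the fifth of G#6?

D#

Root of G#6 = G#. The 5th is a perfect 5th: G# up a perfect 5th → D#.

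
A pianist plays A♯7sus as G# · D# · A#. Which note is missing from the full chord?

The full A♯7sus chord is A#, D#, E#, G#.
Comparing with the voicing, the perfect 5th (5th) — E# — is absent.

E#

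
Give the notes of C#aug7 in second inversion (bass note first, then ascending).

G## – B – C# – E#

In root position, C#aug7 is C#–E#–G##–B.
Second inversion puts the fifth (G##) in the bass.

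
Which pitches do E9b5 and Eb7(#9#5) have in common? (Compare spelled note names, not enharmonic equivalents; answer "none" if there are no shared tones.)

F#

E9b5 = E, G#, Bb, D, F#.
Eb7(#9#5) = Eb, G, B, Db, F#.
Shared: F#.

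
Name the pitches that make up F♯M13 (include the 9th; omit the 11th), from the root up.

Root F#, quality major thirteenth:
F# — root
A# — major 3rd
C# — perfect 5th
E# — major 7th
G# — major 9th
D# — major 13th

F#, A#, C#, E#, G#, D#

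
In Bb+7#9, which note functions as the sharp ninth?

Bb+7#9 is built on Bb; its 9th is an augmented 9th above the root.
A second above B uses the letter C, and the augmented 9th above Bb is C#.

C#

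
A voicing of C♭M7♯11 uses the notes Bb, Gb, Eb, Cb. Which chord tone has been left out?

C♭M7♯11 = Cb, Eb, Gb, Bb, F. The voicing lacks the 11th (augmented 11th), F.

F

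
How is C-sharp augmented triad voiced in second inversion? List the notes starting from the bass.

In root position, C-sharp augmented triad is C-sharp–E-sharp–G-double-sharp.
Second inversion puts the fifth (G-double-sharp) in the bass.

G-double-sharp  C-sharp  E-sharp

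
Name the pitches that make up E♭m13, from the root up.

Eb – Gb – Bb – Db – F – Ab – C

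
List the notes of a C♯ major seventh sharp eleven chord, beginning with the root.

C♯ major seventh sharp eleven: major seventh sharp eleven on C-sharp.
C-sharp — root
E-sharp — major 3rd
G-sharp — perfect 5th
B-sharp — major 7th
F-double-sharp — augmented 11th

C-sharp E-sharp G-sharp B-sharp F-double-sharp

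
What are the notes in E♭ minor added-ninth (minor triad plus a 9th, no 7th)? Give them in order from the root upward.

Root E-flat, quality minor added-ninth:
Root: E-flat
Minor 3rd (3rd): G-flat
Perfect 5th (5th): B-flat
Major 9th (9th): F

E-flat G-flat B-flat F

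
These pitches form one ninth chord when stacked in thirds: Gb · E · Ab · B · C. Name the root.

Stacking in thirds gives Ab – C – E – Gb – B, so Ab is the root — Ab dominant seventh sharp nine sharp five.

Ab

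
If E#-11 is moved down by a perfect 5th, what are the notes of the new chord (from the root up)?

A#  C#  E#  G#  B#  D#

Transposed root: E# → A# (perfect 5th down). So we spell A# minor eleventh:
root → A#
3rd (minor 3rd) → C#
5th (perfect 5th) → E#
7th (minor 7th) → G#
9th (major 9th) → B#
11th (perfect 11th) → D#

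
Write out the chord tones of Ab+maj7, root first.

Root Ab, quality augmented major seventh:
root → Ab
3rd (major 3rd) → C
5th (augmented 5th) → E
7th (major 7th) → G

Ab, C, E, G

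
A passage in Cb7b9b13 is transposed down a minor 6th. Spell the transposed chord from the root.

Eb, G, Bb, Db, Fb, Cb

Cb down a minor 6th → Eb. New chord: Eb dominant seventh flat nine flat thirteen.
Root: Eb
Major 3rd (3rd): G
Perfect 5th (5th): Bb
Minor 7th (7th): Db
Minor 9th (9th): Fb
Minor 13th (13th): Cb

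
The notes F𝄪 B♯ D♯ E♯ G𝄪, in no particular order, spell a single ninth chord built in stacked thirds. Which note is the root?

Arranged so that each adjacent pair is a third by letter name: E♯ – G𝄪 – B♯ – D♯ – F𝄪.
The bottom of that stack, E♯, is the root (this is E♯ dominant ninth).

E♯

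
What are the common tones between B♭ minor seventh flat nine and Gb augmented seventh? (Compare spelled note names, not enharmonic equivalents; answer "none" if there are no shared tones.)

B-flat

B♭ minor seventh flat nine = B-flat, D-flat, F, A-flat, C-flat.
Gb augmented seventh = G-flat, B-flat, D, F-flat.
Shared: B-flat.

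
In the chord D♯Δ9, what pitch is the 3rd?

F##

D♯Δ9 is built on D#; its 3rd is a major 3rd above the root.
A third above D uses the letter F, and the major 3rd above D# is F##.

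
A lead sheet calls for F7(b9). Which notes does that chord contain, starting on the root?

Root F, quality dominant seventh flat nine:
Root: F
Major 3rd (3rd): A
Perfect 5th (5th): C
Minor 7th (7th): Eb
Minor 9th (9th): Gb

F A C Eb Gb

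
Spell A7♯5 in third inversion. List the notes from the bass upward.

A7♯5 = A–C♯–E♯–G; third inversion → seventh (G) lowest.

G, A, C♯, E♯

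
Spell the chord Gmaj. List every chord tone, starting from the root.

Gmaj is a major triad built on G.
G — root
B — major 3rd
D — perfect 5th

G B D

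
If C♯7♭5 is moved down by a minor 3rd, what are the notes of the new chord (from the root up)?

A minor 3rd down from C♯ is A♯, so the new chord is A♯ dominant seventh flat five.
root → A♯
3rd (major 3rd) → C𝄪
5th (diminished 5th) → E
7th (minor 7th) → G♯

A♯ C𝄪 E G♯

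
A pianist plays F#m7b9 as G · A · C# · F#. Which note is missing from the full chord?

E

F#m7b9 = F#, A, C#, E, G. The voicing lacks the 7th (minor 7th), E.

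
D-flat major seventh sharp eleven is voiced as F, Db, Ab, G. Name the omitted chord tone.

C

The full D-flat major seventh sharp eleven chord is Db, F, Ab, C, G.
Comparing with the voicing, the major 7th (7th) — C — is absent.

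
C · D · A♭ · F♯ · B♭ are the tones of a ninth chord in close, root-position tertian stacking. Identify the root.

Stacking in thirds gives B♭ – D – F♯ – A♭ – C, so B♭ is the root — B♭ dominant ninth sharp five.

B♭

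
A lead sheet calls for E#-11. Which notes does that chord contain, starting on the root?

E# – G# – B# – D# – F## – A#

Root E#, quality minor eleventh:
E# — root
G# — minor 3rd
B# — perfect 5th
D# — minor 7th
F## — major 9th
A# — perfect 11th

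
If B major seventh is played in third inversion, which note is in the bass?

B major seventh = B–D-sharp–F-sharp–A-sharp. Third inversion → seventh in the bass = A-sharp.

A-sharp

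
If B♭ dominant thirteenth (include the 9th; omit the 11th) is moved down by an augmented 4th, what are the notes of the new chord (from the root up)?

F-flat A-flat C-flat E-double-flat G-flat D-flat

Transposed root: B-flat → F-flat (augmented 4th down). So we spell F-flat dominant thirteenth:
Root: F-flat
Major 3rd (3rd): A-flat
Perfect 5th (5th): C-flat
Minor 7th (7th): E-double-flat
Major 9th (9th): G-flat
Major 13th (13th): D-flat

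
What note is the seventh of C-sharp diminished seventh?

C-sharp diminished seventh is built on C#; its 7th is a diminished 7th above the root.
A seventh above C uses the letter B, and the diminished 7th above C# is Bb.

Bb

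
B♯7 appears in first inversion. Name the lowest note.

D##

B♯7 = B#–D##–F##–A#. First inversion → third in the bass = D##.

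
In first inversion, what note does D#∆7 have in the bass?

F##

D#∆7 in root position is D#–F##–A#–C##.
First inversion places the third in the bass, which is F##.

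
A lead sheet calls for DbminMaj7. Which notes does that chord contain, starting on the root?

Db Fb Ab C

Root Db, quality minor-major seventh:
Db — root
Fb — minor 3rd
Ab — perfect 5th
C — major 7th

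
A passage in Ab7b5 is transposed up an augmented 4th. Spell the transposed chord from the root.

D  F#  Ab  C

Ab up an augmented 4th → D. New chord: D dominant seventh flat five.
root → D
3rd (major 3rd) → F#
5th (diminished 5th) → Ab
7th (minor 7th) → C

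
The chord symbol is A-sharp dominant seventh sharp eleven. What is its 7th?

G♯

A-sharp dominant seventh sharp eleven is built on A♯; its 7th is a minor 7th above the root.
A seventh above A uses the letter G, and the minor 7th above A♯ is G♯.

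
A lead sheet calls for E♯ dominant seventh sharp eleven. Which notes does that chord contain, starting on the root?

E-sharp  G-double-sharp  B-sharp  D-sharp  A-double-sharp

E♯ dominant seventh sharp eleven is a dominant seventh sharp eleven built on E-sharp.
E-sharp — root
G-double-sharp — major 3rd
B-sharp — perfect 5th
D-sharp — minor 7th
A-double-sharp — augmented 11th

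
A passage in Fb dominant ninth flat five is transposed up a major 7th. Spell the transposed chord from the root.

Transposed root: F-flat → E-flat (major 7th up). So we spell E-flat dominant ninth flat five:
- root: E-flat
- major 3rd: G
- diminished 5th: B-double-flat
- minor 7th: D-flat
- major 9th: F

E-flat, G, B-double-flat, D-flat, F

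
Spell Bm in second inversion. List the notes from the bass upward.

Bm = B–D–F#; second inversion → fifth (F#) lowest.

F#  B  D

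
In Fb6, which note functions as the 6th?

Fb6 is built on Fb; its 6th is a major 6th above the root.
A sixth above F uses the letter D, and the major 6th above Fb is Db.

Db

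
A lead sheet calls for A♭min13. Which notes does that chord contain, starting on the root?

Ab, Cb, Eb, Gb, Bb, Db, F

Root Ab, quality minor thirteenth:
Ab — root
Cb — minor 3rd
Eb — perfect 5th
Gb — minor 7th
Bb — major 9th
Db — perfect 11th
F — major 13th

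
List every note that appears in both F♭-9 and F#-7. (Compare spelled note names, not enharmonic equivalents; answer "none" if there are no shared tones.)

F♭-9 = Fb, Abb, Cb, Ebb, Gb.
F#-7 = F#, A, C#, E.
Shared: none.

none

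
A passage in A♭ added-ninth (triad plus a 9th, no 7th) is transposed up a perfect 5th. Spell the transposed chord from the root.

E♭ G B♭ F

Transposed root: A♭ → E♭ (perfect 5th up). So we spell E♭ added-ninth:
Root: E♭
Major 3rd (3rd): G
Perfect 5th (5th): B♭
Major 9th (9th): F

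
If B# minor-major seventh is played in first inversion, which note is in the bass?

B# minor-major seventh = B♯–D♯–F𝄪–A𝄪. First inversion → third in the bass = D♯.

D♯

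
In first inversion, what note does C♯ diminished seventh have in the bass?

C♯ diminished seventh in root position is C#–E–G–Bb.
First inversion places the third in the bass, which is E.

E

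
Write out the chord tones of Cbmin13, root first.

Cb  Ebb  Gb  Bbb  Db  Fb  Ab

Cbmin13 is a minor thirteenth built on Cb.
Root: Cb
Minor 3rd (3rd): Ebb
Perfect 5th (5th): Gb
Minor 7th (7th): Bbb
Major 9th (9th): Db
Perfect 11th (11th): Fb
Major 13th (13th): Ab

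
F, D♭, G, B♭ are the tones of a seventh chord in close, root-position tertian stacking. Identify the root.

G

Stacking in thirds gives G – B♭ – D♭ – F, so G is the root — G half-diminished seventh.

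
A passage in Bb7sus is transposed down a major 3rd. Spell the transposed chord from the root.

A major 3rd down from Bb is Gb, so the new chord is Gb dominant seventh suspended fourth.
root → Gb
4th (perfect 4th) → Cb
5th (perfect 5th) → Db
7th (minor 7th) → Fb

Gb, Cb, Db, Fb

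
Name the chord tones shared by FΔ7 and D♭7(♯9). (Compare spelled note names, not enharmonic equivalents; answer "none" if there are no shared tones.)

FΔ7 = F, A, C, E.
D♭7(♯9) = D♭, F, A♭, C♭, E.
Shared: F, E.

F E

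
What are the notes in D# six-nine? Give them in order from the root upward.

D# six-nine is a six-nine built on D-sharp.
D-sharp — root
F-double-sharp — major 3rd
A-sharp — perfect 5th
B-sharp — major 6th
E-sharp — major 9th

D-sharp – F-double-sharp – A-sharp – B-sharp – E-sharp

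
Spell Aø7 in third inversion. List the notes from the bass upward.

Aø7 = A–C–Eb–G; third inversion → seventh (G) lowest.

G – A – C – Eb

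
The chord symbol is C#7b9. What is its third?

E#

Root of C#7b9 = C#. The 3rd is a major 3rd: C# up a major 3rd → E#.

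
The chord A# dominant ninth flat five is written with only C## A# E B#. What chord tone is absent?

G#

A# dominant ninth flat five = A#, C##, E, G#, B#. The voicing lacks the 7th (minor 7th), G#.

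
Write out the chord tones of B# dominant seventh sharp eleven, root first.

B#, D##, F##, A#, E##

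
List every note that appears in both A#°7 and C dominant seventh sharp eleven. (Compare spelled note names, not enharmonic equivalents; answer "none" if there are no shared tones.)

E – G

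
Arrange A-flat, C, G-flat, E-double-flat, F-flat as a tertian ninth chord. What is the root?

F-flat

Stacking in thirds gives F-flat – A-flat – C – E-double-flat – G-flat, so F-flat is the root — F-flat dominant ninth sharp five.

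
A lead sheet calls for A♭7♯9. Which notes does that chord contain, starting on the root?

A♭7♯9 is a dominant seventh sharp nine built on Ab.
Ab — root
C — major 3rd
Eb — perfect 5th
Gb — minor 7th
B — augmented 9th

Ab  C  Eb  Gb  B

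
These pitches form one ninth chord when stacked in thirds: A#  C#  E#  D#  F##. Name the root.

Arranged so that each adjacent pair is a third by letter name: D# – F## – A# – C# – E#.
The bottom of that stack, D#, is the root (this is D# dominant ninth).

D#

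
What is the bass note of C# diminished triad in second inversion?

G

C# diminished triad = C#–E–G. Second inversion → fifth in the bass = G.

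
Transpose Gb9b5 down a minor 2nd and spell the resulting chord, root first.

F, A, Cb, Eb, G

A minor 2nd down from Gb is F, so the new chord is F dominant ninth flat five.
root → F
3rd (major 3rd) → A
5th (diminished 5th) → Cb
7th (minor 7th) → Eb
9th (major 9th) → G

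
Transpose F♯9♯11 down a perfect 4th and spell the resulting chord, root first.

Transposed root: F# → C# (perfect 4th down). So we spell C# dominant ninth sharp eleven:
- root: C#
- major 3rd: E#
- perfect 5th: G#
- minor 7th: B
- major 9th: D#
- augmented 11th: F##

C#  E#  G#  B  D#  F##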